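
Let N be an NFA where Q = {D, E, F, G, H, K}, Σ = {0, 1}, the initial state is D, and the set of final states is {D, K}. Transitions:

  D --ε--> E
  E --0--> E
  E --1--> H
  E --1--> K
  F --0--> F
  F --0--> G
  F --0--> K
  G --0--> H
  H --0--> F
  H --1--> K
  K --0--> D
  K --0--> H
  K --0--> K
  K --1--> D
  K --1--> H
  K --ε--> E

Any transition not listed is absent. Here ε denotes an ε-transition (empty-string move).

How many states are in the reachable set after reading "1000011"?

4

Start: ε-closure({D}) = {D, E}.
Read '1': {D, E} → {E, H, K}.
Read '0': {E, H, K} → {D, E, F, H, K}.
Read '0': {D, E, F, H, K} → {D, E, F, G, H, K}.
Read '0': {D, E, F, G, H, K} → {D, E, F, G, H, K}.
Read '0': {D, E, F, G, H, K} → {D, E, F, G, H, K}.
Read '1': {D, E, F, G, H, K} → {D, E, H, K}.
Read '1': {D, E, H, K} → {D, E, H, K}.
That set has 4 states.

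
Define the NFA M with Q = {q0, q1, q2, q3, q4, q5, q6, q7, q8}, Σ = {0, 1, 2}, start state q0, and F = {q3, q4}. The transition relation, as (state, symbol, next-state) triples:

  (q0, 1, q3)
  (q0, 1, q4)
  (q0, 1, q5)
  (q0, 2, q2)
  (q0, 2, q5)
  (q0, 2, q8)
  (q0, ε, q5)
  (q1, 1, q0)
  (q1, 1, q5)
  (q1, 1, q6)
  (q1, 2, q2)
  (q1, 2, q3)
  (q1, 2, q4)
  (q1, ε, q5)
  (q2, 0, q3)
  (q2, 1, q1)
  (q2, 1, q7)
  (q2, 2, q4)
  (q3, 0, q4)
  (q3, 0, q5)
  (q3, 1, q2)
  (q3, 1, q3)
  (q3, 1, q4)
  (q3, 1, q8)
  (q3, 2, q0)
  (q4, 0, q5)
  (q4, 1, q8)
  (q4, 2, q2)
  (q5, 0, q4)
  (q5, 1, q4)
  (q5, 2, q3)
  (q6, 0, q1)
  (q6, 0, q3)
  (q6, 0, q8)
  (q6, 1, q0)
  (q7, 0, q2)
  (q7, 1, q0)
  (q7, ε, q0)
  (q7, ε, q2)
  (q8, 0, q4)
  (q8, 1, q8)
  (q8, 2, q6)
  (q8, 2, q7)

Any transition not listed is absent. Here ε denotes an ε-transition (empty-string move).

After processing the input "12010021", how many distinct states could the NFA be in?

8

Start: ε-closure({q0}) = {q0, q5}.
Read '1': q0→{q3, q4, q5}, q5→{q4}; now {q3, q4, q5}.
Read '2': q3→{q0}, q4→{q2}, q5→{q3}; union {q0, q2, q3}; ε-closure = {q0, q2, q3, q5}.
Read '0': q0→∅, q2→{q3}, q3→{q4, q5}, q5→{q4}; now {q3, q4, q5}.
Read '1': q3→{q2, q3, q4, q8}, q4→{q8}, q5→{q4}; now {q2, q3, q4, q8}.
Read '0': q2→{q3}, q3→{q4, q5}, q4→{q5}, q8→{q4}; now {q3, q4, q5}.
Read '0': q3→{q4, q5}, q4→{q5}, q5→{q4}; now {q4, q5}.
Read '2': q4→{q2}, q5→{q3}; now {q2, q3}.
Read '1': q2→{q1, q7}, q3→{q2, q3, q4, q8}; union {q1, q2, q3, q4, q7, q8}; ε-closure = {q0, q1, q2, q3, q4, q5, q7, q8}.
That set has 8 states.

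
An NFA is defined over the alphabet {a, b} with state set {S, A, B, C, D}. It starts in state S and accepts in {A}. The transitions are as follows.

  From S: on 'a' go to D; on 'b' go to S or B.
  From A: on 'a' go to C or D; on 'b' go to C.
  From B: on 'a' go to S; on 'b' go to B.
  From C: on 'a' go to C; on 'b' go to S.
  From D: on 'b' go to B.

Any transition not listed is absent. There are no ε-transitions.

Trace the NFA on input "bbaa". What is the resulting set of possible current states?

Start in {S}.
Read 'b': {S} → {S, B}.
Read 'b': {S, B} → {S, B}.
Read 'a': {S, B} → {S, D}.
Read 'a': {S, D} → {D}.

{D}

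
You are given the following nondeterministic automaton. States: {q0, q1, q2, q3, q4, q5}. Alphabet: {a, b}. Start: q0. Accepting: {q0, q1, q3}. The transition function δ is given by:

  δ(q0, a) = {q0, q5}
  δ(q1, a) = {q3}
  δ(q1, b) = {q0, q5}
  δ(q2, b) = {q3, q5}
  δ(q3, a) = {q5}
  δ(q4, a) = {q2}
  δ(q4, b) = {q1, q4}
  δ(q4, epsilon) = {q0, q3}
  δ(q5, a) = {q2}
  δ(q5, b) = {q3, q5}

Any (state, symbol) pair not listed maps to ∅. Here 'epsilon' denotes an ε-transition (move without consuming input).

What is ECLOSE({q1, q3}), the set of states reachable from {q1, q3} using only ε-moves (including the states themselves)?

Begin with {q1, q3}.
No ε-moves leave this set, so the closure equals the set itself.

{q1, q3}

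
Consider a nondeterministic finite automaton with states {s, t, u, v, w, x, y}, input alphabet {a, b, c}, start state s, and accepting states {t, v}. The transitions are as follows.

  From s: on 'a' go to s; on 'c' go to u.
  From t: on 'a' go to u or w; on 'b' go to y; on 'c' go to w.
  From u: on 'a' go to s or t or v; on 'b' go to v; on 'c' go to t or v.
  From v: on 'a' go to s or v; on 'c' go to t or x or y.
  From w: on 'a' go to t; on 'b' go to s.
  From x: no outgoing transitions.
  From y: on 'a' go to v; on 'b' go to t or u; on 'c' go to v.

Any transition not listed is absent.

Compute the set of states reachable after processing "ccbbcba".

Start in {s}.
Read 'c': {s} → {u}.
Read 'c': {u} → {t, v}.
Read 'b': {t, v} → {y}.
Read 'b': {y} → {t, u}.
Read 'c': {t, u} → {t, v, w}.
Read 'b': {t, v, w} → {s, y}.
Read 'a': {s, y} → {s, v}.

{s, v}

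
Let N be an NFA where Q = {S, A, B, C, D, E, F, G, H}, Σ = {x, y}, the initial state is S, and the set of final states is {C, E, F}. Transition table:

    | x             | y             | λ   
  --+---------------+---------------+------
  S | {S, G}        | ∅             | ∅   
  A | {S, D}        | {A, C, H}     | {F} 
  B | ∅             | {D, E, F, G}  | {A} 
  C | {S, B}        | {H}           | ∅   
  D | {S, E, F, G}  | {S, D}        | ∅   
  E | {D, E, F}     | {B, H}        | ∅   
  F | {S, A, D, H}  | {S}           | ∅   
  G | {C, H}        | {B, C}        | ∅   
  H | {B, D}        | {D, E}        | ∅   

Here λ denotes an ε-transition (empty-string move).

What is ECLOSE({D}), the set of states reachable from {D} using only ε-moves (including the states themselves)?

Begin with {D}.
No ε-moves leave this set, so the closure equals the set itself.

{D}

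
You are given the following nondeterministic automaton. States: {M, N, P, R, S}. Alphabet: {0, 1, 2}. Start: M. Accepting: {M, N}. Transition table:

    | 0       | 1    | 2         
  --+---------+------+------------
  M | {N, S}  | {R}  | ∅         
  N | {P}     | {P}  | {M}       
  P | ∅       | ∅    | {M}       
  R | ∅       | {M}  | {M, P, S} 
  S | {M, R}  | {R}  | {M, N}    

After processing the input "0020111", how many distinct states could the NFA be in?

2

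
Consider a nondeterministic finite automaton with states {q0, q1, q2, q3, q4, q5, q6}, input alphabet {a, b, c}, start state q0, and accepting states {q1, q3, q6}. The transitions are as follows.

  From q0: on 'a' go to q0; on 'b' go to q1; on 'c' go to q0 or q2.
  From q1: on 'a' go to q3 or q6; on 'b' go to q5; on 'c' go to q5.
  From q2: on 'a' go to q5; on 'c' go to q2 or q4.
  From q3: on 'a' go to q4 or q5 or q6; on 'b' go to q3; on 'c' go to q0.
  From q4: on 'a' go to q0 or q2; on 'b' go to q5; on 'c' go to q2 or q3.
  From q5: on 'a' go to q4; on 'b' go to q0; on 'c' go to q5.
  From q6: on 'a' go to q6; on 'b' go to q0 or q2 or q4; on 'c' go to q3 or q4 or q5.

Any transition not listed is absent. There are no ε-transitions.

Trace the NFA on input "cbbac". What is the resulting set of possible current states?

Start in {q0}.
Read 'c': q0→{q0, q2}; now {q0, q2}.
Read 'b': q0→{q1}, q2→∅; now {q1}.
Read 'b': q1→{q5}; now {q5}.
Read 'a': q5→{q4}; now {q4}.
Read 'c': q4→{q2, q3}; now {q2, q3}.

{q2, q3}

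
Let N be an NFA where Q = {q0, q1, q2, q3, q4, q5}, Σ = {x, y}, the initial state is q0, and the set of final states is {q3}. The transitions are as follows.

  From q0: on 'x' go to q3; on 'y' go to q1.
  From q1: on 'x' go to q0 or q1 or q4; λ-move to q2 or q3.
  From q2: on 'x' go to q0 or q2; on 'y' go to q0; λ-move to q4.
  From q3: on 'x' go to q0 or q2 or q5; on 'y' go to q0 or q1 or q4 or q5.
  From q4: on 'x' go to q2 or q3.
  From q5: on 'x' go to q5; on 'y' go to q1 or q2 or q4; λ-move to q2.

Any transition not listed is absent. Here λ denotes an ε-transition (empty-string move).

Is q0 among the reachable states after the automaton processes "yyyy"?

Start in {q0}.
Read 'y': q0→{q1}; union {q1}; ε-closure = {q1, q2, q3, q4}.
Read 'y': q1→∅, q2→{q0}, q3→{q0, q1, q4, q5}, q4→∅; union {q0, q1, q4, q5}; ε-closure = {q0, q1, q2, q3, q4, q5}.
Read 'y': q0→{q1}, q1→∅, q2→{q0}, q3→{q0, q1, q4, q5}, q4→∅, q5→{q1, q2, q4}; union {q0, q1, q2, q4, q5}; ε-closure = {q0, q1, q2, q3, q4, q5}.
Read 'y': q0→{q1}, q1→∅, q2→{q0}, q3→{q0, q1, q4, q5}, q4→∅, q5→{q1, q2, q4}; union {q0, q1, q2, q4, q5}; ε-closure = {q0, q1, q2, q3, q4, q5}.
State q0 is in {q0, q1, q2, q3, q4, q5}.

Yes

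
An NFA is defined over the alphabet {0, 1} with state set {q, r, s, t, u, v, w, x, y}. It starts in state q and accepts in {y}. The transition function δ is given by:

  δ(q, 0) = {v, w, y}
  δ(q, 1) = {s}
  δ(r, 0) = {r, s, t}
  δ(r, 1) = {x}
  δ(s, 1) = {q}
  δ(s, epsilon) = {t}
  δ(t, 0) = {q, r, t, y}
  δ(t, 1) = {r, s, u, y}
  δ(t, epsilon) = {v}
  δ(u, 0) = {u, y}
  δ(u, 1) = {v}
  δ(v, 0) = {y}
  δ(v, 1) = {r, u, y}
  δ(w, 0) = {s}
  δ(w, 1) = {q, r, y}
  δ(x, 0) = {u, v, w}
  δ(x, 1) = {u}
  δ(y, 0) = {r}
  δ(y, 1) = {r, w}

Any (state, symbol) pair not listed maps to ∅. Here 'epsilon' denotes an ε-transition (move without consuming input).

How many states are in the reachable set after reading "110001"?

9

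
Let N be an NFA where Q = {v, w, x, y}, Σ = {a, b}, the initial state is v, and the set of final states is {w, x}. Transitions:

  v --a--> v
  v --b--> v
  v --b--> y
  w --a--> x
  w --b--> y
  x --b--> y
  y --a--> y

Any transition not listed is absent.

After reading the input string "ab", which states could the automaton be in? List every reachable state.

Start in {v}.
Read 'a': v→{v}; now {v}.
Read 'b': v→{v, y}; now {v, y}.

{v, y}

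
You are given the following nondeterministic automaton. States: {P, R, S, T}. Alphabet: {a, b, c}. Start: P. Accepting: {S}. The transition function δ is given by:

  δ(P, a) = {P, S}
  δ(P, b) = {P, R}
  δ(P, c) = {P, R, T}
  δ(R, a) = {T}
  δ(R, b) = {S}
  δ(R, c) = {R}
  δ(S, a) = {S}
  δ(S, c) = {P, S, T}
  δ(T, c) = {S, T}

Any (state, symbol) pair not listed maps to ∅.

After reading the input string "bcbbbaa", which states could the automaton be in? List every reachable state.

Start in {P}.
Read 'b': {P} → {P, R}.
Read 'c': {P, R} → {P, R, T}.
Read 'b': {P, R, T} → {P, R, S}.
Read 'b': {P, R, S} → {P, R, S}.
Read 'b': {P, R, S} → {P, R, S}.
Read 'a': {P, R, S} → {P, S, T}.
Read 'a': {P, S, T} → {P, S}.

{P, S}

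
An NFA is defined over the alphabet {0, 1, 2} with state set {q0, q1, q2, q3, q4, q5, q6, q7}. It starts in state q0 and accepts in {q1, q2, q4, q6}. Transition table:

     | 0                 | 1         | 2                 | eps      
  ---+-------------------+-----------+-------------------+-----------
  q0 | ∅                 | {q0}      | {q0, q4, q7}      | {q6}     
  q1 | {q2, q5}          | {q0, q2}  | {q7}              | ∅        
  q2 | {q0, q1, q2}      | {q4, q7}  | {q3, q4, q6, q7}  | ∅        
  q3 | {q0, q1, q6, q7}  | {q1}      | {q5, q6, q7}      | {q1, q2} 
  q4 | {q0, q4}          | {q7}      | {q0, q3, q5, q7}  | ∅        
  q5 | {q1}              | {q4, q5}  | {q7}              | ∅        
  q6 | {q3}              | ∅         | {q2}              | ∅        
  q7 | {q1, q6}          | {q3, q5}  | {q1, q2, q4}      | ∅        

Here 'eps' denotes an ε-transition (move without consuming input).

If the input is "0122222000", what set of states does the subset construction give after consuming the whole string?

Start: ε-closure({q0}) = {q0, q6}.
Read '0': q0→∅, q6→{q3}; union {q3}; ε-closure = {q1, q2, q3}.
Read '1': q1→{q0, q2}, q2→{q4, q7}, q3→{q1}; union {q0, q1, q2, q4, q7}; ε-closure = {q0, q1, q2, q4, q6, q7}.
Read '2': q0→{q0, q4, q7}, q1→{q7}, q2→{q3, q4, q6, q7}, q4→{q0, q3, q5, q7}, q6→{q2}, q7→{q1, q2, q4}; now {q0, q1, q2, q3, q4, q5, q6, q7}.
Read '2': q0→{q0, q4, q7}, q1→{q7}, q2→{q3, q4, q6, q7}, q3→{q5, q6, q7}, q4→{q0, q3, q5, q7}, q5→{q7}, q6→{q2}, q7→{q1, q2, q4}; now {q0, q1, q2, q3, q4, q5, q6, q7}.
Read '2': q0→{q0, q4, q7}, q1→{q7}, q2→{q3, q4, q6, q7}, q3→{q5, q6, q7}, q4→{q0, q3, q5, q7}, q5→{q7}, q6→{q2}, q7→{q1, q2, q4}; now {q0, q1, q2, q3, q4, q5, q6, q7}.
Read '2': q0→{q0, q4, q7}, q1→{q7}, q2→{q3, q4, q6, q7}, q3→{q5, q6, q7}, q4→{q0, q3, q5, q7}, q5→{q7}, q6→{q2}, q7→{q1, q2, q4}; now {q0, q1, q2, q3, q4, q5, q6, q7}.
Read '2': q0→{q0, q4, q7}, q1→{q7}, q2→{q3, q4, q6, q7}, q3→{q5, q6, q7}, q4→{q0, q3, q5, q7}, q5→{q7}, q6→{q2}, q7→{q1, q2, q4}; now {q0, q1, q2, q3, q4, q5, q6, q7}.
Read '0': q0→∅, q1→{q2, q5}, q2→{q0, q1, q2}, q3→{q0, q1, q6, q7}, q4→{q0, q4}, q5→{q1}, q6→{q3}, q7→{q1, q6}; now {q0, q1, q2, q3, q4, q5, q6, q7}.
Read '0': q0→∅, q1→{q2, q5}, q2→{q0, q1, q2}, q3→{q0, q1, q6, q7}, q4→{q0, q4}, q5→{q1}, q6→{q3}, q7→{q1, q6}; now {q0, q1, q2, q3, q4, q5, q6, q7}.
Read '0': q0→∅, q1→{q2, q5}, q2→{q0, q1, q2}, q3→{q0, q1, q6, q7}, q4→{q0, q4}, q5→{q1}, q6→{q3}, q7→{q1, q6}; now {q0, q1, q2, q3, q4, q5, q6, q7}.

{q0, q1, q2, q3, q4, q5, q6, q7}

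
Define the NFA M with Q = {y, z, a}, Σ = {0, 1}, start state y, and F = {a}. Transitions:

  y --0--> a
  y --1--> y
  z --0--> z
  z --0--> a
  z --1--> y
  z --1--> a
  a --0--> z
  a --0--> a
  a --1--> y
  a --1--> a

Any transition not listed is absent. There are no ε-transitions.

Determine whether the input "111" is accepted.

No

Start in {y}.
Read '1': y→{y}; now {y}.
Read '1': y→{y}; now {y}.
Read '1': y→{y}; now {y}.
The final set {y} contains no accepting state.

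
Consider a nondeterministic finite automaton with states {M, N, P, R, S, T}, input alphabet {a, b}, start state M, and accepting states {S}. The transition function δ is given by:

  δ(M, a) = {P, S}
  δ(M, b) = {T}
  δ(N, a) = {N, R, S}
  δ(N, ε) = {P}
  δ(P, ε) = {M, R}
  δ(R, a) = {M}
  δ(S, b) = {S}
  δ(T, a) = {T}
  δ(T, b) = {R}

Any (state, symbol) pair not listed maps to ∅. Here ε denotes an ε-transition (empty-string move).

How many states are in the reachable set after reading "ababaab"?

2

Start in {M}.
Read 'a': {M} → {M, P, R, S}.
Read 'b': {M, P, R, S} → {S, T}.
Read 'a': {S, T} → {T}.
Read 'b': {T} → {R}.
Read 'a': {R} → {M}.
Read 'a': {M} → {M, P, R, S}.
Read 'b': {M, P, R, S} → {S, T}.
That set has 2 states.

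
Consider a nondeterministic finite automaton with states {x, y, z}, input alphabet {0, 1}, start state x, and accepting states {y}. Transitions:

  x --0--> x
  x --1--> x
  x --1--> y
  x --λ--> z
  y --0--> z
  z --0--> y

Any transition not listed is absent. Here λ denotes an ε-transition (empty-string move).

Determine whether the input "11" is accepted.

Yes

Start: ε-closure({x}) = {x, z}.
Read '1': {x, z} → {x, y, z}.
Read '1': {x, y, z} → {x, y, z}.
The final set {x, y, z} contains the accepting state y.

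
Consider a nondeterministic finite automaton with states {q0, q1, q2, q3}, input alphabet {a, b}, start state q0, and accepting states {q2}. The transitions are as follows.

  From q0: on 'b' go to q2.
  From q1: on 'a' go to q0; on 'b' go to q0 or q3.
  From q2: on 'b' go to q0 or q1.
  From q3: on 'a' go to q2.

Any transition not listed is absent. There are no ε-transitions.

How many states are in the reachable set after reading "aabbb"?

0

Start in {q0}.
Read 'a': q0→∅; now ∅.
The set is empty and remains empty for the remaining 4 symbols.
That set has 0 states.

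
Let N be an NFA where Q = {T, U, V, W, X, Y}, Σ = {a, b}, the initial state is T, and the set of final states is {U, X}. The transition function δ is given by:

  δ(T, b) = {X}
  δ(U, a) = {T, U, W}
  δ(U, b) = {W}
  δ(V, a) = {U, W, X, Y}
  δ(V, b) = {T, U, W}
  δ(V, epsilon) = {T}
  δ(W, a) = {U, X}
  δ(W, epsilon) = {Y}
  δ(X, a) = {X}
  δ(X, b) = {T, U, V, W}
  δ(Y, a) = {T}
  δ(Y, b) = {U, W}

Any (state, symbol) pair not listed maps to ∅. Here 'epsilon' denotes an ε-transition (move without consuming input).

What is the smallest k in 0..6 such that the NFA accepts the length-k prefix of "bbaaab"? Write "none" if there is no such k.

Start in {T}.
Read 'b': T→{X}; now {X}.
None of the earlier sets intersect F, but {X} does.

1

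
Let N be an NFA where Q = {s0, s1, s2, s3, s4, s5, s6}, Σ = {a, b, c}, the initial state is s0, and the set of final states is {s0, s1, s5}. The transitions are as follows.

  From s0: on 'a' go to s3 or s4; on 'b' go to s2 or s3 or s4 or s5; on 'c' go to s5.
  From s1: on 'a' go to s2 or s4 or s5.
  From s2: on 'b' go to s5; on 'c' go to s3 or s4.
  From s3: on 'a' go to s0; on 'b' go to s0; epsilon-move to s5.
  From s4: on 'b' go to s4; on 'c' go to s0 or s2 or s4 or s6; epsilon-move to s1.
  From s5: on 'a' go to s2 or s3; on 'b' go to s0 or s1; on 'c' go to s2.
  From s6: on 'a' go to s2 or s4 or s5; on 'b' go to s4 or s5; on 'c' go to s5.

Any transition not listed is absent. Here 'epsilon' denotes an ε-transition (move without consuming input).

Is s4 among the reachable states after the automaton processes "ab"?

Yes

Start in {s0}.
Read 'a': {s0} → {s1, s3, s4, s5}.
Read 'b': {s1, s3, s4, s5} → {s0, s1, s4}.
State s4 is in {s0, s1, s4}.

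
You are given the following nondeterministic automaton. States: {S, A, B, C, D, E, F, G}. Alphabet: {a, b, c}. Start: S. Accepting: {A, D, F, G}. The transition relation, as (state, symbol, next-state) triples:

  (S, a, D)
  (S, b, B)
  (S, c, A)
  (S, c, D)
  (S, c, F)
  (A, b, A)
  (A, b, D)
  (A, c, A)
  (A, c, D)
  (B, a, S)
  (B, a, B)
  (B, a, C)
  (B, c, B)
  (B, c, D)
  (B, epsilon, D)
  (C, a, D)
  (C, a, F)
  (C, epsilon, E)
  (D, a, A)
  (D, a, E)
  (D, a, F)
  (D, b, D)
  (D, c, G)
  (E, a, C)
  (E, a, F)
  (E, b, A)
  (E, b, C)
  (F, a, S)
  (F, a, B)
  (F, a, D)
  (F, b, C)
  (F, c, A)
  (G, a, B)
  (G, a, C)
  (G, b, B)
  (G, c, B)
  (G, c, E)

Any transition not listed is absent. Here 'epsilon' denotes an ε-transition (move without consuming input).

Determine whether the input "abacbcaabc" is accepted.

Start in {S}.
Read 'a': {S} → {D}.
Read 'b': {D} → {D}.
Read 'a': {D} → {A, E, F}.
Read 'c': {A, E, F} → {A, D}.
Read 'b': {A, D} → {A, D}.
Read 'c': {A, D} → {A, D, G}.
Read 'a': {A, D, G} → {A, B, C, D, E, F}.
Read 'a': {A, B, C, D, E, F} → {S, A, B, C, D, E, F}.
Read 'b': {S, A, B, C, D, E, F} → {A, B, C, D, E}.
Read 'c': {A, B, C, D, E} → {A, B, D, G}.
The final set {A, B, D, G} contains the accepting states A, D, G.

Yes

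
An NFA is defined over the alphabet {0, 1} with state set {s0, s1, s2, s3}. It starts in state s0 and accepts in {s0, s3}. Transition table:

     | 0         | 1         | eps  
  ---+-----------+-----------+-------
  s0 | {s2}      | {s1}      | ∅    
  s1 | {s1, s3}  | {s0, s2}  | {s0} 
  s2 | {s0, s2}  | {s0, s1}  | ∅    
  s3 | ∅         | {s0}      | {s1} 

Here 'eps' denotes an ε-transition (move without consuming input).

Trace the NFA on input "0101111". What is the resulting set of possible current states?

Start in {s0}.
Read '0': s0→{s2}; now {s2}.
Read '1': s2→{s0, s1}; now {s0, s1}.
Read '0': s0→{s2}, s1→{s1, s3}; union {s1, s2, s3}; ε-closure = {s0, s1, s2, s3}.
Read '1': s0→{s1}, s1→{s0, s2}, s2→{s0, s1}, s3→{s0}; now {s0, s1, s2}.
Read '1': s0→{s1}, s1→{s0, s2}, s2→{s0, s1}; now {s0, s1, s2}.
Read '1': s0→{s1}, s1→{s0, s2}, s2→{s0, s1}; now {s0, s1, s2}.
Read '1': s0→{s1}, s1→{s0, s2}, s2→{s0, s1}; now {s0, s1, s2}.

{s0, s1, s2}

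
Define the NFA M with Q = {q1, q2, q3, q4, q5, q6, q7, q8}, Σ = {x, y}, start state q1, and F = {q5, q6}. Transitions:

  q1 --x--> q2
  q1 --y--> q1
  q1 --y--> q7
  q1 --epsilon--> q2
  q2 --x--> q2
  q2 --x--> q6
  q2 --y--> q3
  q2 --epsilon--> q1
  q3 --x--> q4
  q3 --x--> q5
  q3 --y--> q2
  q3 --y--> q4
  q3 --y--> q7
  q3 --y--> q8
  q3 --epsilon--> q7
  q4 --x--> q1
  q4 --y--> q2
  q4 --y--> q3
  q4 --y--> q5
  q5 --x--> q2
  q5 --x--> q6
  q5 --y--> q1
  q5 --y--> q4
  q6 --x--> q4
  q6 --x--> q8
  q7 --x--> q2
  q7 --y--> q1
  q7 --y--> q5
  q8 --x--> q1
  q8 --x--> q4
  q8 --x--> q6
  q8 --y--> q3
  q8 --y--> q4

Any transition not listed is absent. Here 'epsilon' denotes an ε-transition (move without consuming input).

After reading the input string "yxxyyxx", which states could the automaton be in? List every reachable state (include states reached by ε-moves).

Start: ε-closure({q1}) = {q1, q2}.
Read 'y': q1→{q1, q7}, q2→{q3}; union {q1, q3, q7}; ε-closure = {q1, q2, q3, q7}.
Read 'x': q1→{q2}, q2→{q2, q6}, q3→{q4, q5}, q7→{q2}; union {q2, q4, q5, q6}; ε-closure = {q1, q2, q4, q5, q6}.
Read 'x': q1→{q2}, q2→{q2, q6}, q4→{q1}, q5→{q2, q6}, q6→{q4, q8}; now {q1, q2, q4, q6, q8}.
Read 'y': q1→{q1, q7}, q2→{q3}, q4→{q2, q3, q5}, q6→∅, q8→{q3, q4}; now {q1, q2, q3, q4, q5, q7}.
Read 'y': q1→{q1, q7}, q2→{q3}, q3→{q2, q4, q7, q8}, q4→{q2, q3, q5}, q5→{q1, q4}, q7→{q1, q5}; now {q1, q2, q3, q4, q5, q7, q8}.
Read 'x': q1→{q2}, q2→{q2, q6}, q3→{q4, q5}, q4→{q1}, q5→{q2, q6}, q7→{q2}, q8→{q1, q4, q6}; now {q1, q2, q4, q5, q6}.
Read 'x': q1→{q2}, q2→{q2, q6}, q4→{q1}, q5→{q2, q6}, q6→{q4, q8}; now {q1, q2, q4, q6, q8}.

{q1, q2, q4, q6, q8}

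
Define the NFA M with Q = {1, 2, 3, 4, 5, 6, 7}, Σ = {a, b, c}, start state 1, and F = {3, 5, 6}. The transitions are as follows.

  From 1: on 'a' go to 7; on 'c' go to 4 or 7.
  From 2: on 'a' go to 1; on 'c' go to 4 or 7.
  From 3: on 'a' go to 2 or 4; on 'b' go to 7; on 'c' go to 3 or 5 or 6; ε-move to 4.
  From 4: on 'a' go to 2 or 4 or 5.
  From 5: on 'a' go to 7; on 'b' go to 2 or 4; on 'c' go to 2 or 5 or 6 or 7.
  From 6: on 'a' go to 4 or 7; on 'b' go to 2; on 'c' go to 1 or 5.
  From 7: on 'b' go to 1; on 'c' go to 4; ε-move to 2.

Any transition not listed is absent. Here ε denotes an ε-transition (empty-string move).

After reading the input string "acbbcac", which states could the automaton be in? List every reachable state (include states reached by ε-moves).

Start in {1}.
Read 'a': 1→{7}; union {7}; ε-closure = {2, 7}.
Read 'c': 2→{4, 7}, 7→{4}; union {4, 7}; ε-closure = {2, 4, 7}.
Read 'b': 2→∅, 4→∅, 7→{1}; now {1}.
Read 'b': 1→∅; now ∅.
The set is empty and remains empty for the remaining 3 symbols.

∅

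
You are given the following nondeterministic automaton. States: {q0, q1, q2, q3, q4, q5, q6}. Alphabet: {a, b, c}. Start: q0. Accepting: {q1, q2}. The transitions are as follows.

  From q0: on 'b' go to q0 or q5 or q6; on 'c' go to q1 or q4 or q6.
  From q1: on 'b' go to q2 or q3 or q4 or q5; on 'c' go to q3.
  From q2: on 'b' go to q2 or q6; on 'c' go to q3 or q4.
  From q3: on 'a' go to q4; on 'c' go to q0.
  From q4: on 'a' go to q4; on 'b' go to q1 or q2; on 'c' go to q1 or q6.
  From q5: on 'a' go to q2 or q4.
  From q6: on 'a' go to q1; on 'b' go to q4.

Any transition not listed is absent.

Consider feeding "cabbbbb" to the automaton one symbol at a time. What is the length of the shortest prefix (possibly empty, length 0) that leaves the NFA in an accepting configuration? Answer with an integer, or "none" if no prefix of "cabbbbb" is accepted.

1

Start in {q0}.
Read 'c': q0→{q1, q4, q6}; now {q1, q4, q6}.
None of the earlier sets intersect F, but {q1, q4, q6} does.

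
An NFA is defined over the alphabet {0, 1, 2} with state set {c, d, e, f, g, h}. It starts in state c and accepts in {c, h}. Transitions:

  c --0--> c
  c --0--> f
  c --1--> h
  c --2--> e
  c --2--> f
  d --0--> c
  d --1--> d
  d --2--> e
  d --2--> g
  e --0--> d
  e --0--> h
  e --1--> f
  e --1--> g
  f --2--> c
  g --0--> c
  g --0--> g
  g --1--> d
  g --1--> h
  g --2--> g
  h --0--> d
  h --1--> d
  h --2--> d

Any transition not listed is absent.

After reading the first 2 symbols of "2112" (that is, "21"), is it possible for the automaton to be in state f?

Yes

Start in {c}.
Read '2': {c} → {e, f}.
Read '1': {e, f} → {f, g}.
State f is in {f, g}.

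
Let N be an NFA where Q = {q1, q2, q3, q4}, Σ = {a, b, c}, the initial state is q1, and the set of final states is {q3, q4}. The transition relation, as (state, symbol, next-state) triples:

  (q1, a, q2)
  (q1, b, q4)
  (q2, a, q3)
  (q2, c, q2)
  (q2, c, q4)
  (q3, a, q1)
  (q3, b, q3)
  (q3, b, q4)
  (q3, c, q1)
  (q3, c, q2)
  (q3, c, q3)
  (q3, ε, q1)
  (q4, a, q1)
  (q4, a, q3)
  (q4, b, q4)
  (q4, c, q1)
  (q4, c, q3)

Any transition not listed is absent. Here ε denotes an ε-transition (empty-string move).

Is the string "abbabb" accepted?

No

Start in {q1}.
Read 'a': {q1} → {q2}.
Read 'b': {q2} → ∅.
The set is empty and remains empty for the remaining 4 symbols.
The final set ∅ contains no accepting state.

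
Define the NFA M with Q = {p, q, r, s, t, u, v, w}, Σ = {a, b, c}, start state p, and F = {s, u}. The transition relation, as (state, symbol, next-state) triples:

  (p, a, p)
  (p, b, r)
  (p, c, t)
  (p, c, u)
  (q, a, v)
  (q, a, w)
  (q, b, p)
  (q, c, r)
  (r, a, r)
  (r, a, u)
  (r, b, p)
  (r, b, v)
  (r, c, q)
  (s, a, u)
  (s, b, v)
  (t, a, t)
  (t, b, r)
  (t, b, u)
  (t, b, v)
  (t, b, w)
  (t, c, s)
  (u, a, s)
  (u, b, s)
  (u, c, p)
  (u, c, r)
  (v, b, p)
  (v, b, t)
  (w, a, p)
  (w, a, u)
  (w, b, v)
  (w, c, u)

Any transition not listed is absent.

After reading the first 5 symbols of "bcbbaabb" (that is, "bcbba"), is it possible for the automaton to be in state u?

Yes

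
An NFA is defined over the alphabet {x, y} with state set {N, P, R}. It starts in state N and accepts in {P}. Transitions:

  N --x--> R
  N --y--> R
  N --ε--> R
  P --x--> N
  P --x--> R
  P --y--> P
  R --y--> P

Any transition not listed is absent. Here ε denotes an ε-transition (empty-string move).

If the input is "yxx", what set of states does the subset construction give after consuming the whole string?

{R}

Start: ε-closure({N}) = {N, R}.
Read 'y': N→{R}, R→{P}; now {P, R}.
Read 'x': P→{N, R}, R→∅; now {N, R}.
Read 'x': N→{R}, R→∅; now {R}.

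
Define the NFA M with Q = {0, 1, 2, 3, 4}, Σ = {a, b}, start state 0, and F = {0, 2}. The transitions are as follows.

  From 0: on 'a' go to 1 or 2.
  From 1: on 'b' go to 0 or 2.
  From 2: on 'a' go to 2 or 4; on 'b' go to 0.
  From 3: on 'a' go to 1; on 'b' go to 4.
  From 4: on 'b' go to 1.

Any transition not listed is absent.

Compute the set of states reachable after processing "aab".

{0, 1}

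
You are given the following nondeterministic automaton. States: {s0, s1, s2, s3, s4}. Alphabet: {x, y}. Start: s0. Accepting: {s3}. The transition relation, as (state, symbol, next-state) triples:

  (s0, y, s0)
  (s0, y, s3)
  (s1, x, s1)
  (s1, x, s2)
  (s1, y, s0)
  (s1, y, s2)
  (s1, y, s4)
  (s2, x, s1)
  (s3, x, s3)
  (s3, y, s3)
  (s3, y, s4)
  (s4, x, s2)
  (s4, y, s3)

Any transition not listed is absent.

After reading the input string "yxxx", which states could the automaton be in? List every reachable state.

Start in {s0}.
Read 'y': {s0} → {s0, s3}.
Read 'x': {s0, s3} → {s3}.
Read 'x': {s3} → {s3}.
Read 'x': {s3} → {s3}.

{s3}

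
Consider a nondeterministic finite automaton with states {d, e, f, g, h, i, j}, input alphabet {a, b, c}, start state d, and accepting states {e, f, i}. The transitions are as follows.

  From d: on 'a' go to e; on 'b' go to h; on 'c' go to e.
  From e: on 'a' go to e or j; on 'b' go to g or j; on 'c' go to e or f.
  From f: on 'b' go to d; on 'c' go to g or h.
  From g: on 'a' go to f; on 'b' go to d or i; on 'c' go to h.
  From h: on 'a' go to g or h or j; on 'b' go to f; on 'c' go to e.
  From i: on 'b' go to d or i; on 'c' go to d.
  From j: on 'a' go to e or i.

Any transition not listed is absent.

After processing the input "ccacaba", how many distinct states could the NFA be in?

3

Start in {d}.
Read 'c': d→{e}; now {e}.
Read 'c': e→{e, f}; now {e, f}.
Read 'a': e→{e, j}, f→∅; now {e, j}.
Read 'c': e→{e, f}, j→∅; now {e, f}.
Read 'a': e→{e, j}, f→∅; now {e, j}.
Read 'b': e→{g, j}, j→∅; now {g, j}.
Read 'a': g→{f}, j→{e, i}; now {e, f, i}.
That set has 3 states.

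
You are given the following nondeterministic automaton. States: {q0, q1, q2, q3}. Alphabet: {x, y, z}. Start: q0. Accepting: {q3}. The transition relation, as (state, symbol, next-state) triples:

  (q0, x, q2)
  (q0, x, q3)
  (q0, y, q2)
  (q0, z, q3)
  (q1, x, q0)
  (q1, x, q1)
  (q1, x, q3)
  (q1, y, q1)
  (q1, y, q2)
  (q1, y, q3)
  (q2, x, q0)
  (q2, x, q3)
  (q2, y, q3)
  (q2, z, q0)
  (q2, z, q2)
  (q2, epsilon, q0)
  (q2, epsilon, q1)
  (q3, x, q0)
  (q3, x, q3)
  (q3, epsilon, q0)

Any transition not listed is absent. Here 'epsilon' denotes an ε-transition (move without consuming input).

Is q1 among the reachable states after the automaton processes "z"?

Start in {q0}.
Read 'z': q0→{q3}; union {q3}; ε-closure = {q0, q3}.
State q1 is not in {q0, q3}.

No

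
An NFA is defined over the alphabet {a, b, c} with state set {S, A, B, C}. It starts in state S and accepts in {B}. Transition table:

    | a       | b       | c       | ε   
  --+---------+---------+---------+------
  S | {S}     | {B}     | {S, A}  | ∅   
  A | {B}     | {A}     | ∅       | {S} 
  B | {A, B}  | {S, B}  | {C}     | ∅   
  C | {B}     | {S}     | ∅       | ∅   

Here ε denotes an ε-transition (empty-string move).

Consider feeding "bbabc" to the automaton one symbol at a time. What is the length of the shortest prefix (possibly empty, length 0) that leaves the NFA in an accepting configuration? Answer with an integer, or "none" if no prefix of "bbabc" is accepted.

1

Start in {S}.
Read 'b': S→{B}; now {B}.
None of the earlier sets intersect F, but {B} does.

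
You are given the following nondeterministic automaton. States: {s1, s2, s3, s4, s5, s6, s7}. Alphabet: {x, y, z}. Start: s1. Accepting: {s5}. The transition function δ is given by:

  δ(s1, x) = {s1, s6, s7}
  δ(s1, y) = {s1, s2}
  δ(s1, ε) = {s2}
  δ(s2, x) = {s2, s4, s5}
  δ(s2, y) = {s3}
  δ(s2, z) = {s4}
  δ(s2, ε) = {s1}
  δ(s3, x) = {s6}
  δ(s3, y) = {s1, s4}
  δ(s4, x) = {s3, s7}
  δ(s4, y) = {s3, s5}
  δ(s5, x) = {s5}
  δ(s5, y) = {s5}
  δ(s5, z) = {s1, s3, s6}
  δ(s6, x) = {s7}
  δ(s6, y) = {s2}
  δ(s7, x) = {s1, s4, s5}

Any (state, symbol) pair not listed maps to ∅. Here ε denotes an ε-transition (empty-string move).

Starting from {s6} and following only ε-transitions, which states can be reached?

{s6}

Begin with {s6}.
No ε-moves leave this set, so the closure equals the set itself.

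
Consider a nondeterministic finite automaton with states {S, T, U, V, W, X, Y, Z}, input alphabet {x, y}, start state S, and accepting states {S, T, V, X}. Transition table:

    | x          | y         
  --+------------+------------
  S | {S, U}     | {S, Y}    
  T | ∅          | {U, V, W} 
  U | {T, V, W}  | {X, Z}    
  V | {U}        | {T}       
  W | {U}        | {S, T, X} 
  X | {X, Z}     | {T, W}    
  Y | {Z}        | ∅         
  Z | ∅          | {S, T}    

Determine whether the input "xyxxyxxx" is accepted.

Yes

Start in {S}.
Read 'x': S→{S, U}; now {S, U}.
Read 'y': S→{S, Y}, U→{X, Z}; now {S, X, Y, Z}.
Read 'x': S→{S, U}, X→{X, Z}, Y→{Z}, Z→∅; now {S, U, X, Z}.
Read 'x': S→{S, U}, U→{T, V, W}, X→{X, Z}, Z→∅; now {S, T, U, V, W, X, Z}.
Read 'y': S→{S, Y}, T→{U, V, W}, U→{X, Z}, V→{T}, W→{S, T, X}, X→{T, W}, Z→{S, T}; now {S, T, U, V, W, X, Y, Z}.
Read 'x': S→{S, U}, T→∅, U→{T, V, W}, V→{U}, W→{U}, X→{X, Z}, Y→{Z}, Z→∅; now {S, T, U, V, W, X, Z}.
Read 'x': S→{S, U}, T→∅, U→{T, V, W}, V→{U}, W→{U}, X→{X, Z}, Z→∅; now {S, T, U, V, W, X, Z}.
Read 'x': S→{S, U}, T→∅, U→{T, V, W}, V→{U}, W→{U}, X→{X, Z}, Z→∅; now {S, T, U, V, W, X, Z}.
The final set {S, T, U, V, W, X, Z} contains the accepting states S, T, V, X.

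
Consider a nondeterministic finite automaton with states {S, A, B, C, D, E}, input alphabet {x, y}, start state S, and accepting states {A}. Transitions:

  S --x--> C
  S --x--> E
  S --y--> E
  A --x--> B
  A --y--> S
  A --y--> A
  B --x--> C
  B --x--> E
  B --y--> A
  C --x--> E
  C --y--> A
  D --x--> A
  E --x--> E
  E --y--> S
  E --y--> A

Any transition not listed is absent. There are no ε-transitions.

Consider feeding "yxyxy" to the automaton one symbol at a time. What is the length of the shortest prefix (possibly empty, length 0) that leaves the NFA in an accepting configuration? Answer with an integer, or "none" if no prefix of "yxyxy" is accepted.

3

Start in {S}.
Read 'y': S→{E}; now {E}.
Read 'x': E→{E}; now {E}.
Read 'y': E→{S, A}; now {S, A}.
None of the earlier sets intersect F, but {S, A} does.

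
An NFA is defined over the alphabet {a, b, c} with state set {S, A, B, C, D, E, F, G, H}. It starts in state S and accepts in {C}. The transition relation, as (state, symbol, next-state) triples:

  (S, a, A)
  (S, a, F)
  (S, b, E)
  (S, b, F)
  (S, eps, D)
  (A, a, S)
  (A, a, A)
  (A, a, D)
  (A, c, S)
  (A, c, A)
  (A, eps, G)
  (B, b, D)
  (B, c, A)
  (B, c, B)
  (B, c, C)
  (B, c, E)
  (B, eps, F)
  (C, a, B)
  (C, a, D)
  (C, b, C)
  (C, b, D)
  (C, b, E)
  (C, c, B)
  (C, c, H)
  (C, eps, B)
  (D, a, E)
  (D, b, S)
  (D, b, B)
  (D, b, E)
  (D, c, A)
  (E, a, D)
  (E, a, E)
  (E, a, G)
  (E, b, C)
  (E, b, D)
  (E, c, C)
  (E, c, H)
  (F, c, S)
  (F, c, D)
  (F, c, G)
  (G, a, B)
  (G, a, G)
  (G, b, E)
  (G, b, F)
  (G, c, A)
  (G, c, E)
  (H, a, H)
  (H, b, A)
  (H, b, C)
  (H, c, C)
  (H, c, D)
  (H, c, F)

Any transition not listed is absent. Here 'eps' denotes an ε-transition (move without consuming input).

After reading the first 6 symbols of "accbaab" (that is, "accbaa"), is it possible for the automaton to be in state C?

Start: ε-closure({S}) = {S, D}.
Read 'a': S→{A, F}, D→{E}; union {A, E, F}; ε-closure = {A, E, F, G}.
Read 'c': A→{S, A}, E→{C, H}, F→{S, D, G}, G→{A, E}; union {S, A, C, D, E, G, H}; ε-closure = {S, A, B, C, D, E, F, G, H}.
Read 'c': S→∅, A→{S, A}, B→{A, B, C, E}, C→{B, H}, D→{A}, E→{C, H}, F→{S, D, G}, G→{A, E}, H→{C, D, F}; now {S, A, B, C, D, E, F, G, H}.
Read 'b': S→{E, F}, A→∅, B→{D}, C→{C, D, E}, D→{S, B, E}, E→{C, D}, F→∅, G→{E, F}, H→{A, C}; union {S, A, B, C, D, E, F}; ε-closure = {S, A, B, C, D, E, F, G}.
Read 'a': S→{A, F}, A→{S, A, D}, B→∅, C→{B, D}, D→{E}, E→{D, E, G}, F→∅, G→{B, G}; now {S, A, B, D, E, F, G}.
Read 'a': S→{A, F}, A→{S, A, D}, B→∅, D→{E}, E→{D, E, G}, F→∅, G→{B, G}; now {S, A, B, D, E, F, G}.
State C is not in {S, A, B, D, E, F, G}.

No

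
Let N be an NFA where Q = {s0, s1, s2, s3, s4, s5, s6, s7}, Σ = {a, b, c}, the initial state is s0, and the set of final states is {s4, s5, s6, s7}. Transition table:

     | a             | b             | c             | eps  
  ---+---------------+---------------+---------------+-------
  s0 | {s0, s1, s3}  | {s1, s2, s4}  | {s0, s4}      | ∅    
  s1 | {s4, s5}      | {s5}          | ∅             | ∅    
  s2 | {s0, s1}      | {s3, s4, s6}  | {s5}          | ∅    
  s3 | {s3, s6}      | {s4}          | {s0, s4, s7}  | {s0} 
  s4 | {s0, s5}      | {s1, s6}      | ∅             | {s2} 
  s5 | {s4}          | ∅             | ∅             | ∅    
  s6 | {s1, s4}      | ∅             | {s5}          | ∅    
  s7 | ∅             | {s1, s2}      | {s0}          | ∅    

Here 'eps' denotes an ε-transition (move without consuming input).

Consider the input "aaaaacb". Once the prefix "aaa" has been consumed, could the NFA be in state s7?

No

Start in {s0}.
Read 'a': s0→{s0, s1, s3}; now {s0, s1, s3}.
Read 'a': s0→{s0, s1, s3}, s1→{s4, s5}, s3→{s3, s6}; union {s0, s1, s3, s4, s5, s6}; ε-closure = {s0, s1, s2, s3, s4, s5, s6}.
Read 'a': s0→{s0, s1, s3}, s1→{s4, s5}, s2→{s0, s1}, s3→{s3, s6}, s4→{s0, s5}, s5→{s4}, s6→{s1, s4}; union {s0, s1, s3, s4, s5, s6}; ε-closure = {s0, s1, s2, s3, s4, s5, s6}.
State s7 is not in {s0, s1, s2, s3, s4, s5, s6}.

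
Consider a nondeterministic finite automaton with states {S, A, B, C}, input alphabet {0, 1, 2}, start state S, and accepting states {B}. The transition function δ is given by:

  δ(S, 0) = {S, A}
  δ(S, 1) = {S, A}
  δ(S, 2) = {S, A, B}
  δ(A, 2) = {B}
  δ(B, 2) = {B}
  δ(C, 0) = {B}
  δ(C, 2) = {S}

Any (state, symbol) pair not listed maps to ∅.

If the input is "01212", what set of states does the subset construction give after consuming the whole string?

{S, A, B}

Start in {S}.
Read '0': {S} → {S, A}.
Read '1': {S, A} → {S, A}.
Read '2': {S, A} → {S, A, B}.
Read '1': {S, A, B} → {S, A}.
Read '2': {S, A} → {S, A, B}.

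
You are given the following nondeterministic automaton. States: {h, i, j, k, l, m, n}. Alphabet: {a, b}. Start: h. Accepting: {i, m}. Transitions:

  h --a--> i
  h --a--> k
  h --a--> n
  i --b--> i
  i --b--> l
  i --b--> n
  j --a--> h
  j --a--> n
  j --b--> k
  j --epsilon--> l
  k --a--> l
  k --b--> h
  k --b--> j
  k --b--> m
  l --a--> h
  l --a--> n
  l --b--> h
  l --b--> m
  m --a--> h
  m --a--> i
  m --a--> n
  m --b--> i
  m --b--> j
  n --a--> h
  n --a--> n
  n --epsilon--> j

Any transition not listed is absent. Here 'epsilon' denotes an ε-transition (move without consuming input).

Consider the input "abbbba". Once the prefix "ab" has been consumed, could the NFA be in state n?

Yes

Start in {h}.
Read 'a': {h} → {i, j, k, l, n}.
Read 'b': {i, j, k, l, n} → {h, i, j, k, l, m, n}.
State n is in {h, i, j, k, l, m, n}.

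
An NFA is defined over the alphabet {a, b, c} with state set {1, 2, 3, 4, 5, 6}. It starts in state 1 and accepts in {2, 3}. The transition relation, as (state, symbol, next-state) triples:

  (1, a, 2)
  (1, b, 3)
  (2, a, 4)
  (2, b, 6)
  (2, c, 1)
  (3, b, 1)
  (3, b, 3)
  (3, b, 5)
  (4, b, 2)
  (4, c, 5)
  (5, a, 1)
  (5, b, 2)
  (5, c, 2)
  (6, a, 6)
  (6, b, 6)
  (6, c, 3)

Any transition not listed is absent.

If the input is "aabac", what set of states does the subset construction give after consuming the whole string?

{5}

Start in {1}.
Read 'a': 1→{2}; now {2}.
Read 'a': 2→{4}; now {4}.
Read 'b': 4→{2}; now {2}.
Read 'a': 2→{4}; now {4}.
Read 'c': 4→{5}; now {5}.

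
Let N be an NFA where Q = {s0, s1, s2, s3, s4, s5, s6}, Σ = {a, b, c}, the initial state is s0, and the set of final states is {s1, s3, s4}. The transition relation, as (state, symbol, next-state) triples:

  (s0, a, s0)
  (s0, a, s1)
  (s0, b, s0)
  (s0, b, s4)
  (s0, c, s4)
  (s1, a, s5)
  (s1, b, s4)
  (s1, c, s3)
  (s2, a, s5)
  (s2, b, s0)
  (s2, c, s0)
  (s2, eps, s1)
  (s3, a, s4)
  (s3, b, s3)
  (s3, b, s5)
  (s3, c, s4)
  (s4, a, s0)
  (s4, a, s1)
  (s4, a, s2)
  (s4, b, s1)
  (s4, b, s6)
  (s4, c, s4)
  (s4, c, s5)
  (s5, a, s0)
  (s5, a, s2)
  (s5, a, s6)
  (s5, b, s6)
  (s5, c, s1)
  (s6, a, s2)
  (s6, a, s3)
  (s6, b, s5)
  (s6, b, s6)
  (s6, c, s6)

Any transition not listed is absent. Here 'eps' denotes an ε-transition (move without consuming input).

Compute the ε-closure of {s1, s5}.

Begin with {s1, s5}.
No ε-moves leave this set, so the closure equals the set itself.

{s1, s5}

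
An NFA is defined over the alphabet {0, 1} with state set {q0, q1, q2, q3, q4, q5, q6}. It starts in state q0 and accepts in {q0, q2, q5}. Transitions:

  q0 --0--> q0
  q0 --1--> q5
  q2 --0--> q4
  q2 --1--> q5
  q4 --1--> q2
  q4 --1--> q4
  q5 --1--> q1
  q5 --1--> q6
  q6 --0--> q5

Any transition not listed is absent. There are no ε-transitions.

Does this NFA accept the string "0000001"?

Yes

Start in {q0}.
Read '0': {q0} → {q0}.
Read '0': {q0} → {q0}.
Read '0': {q0} → {q0}.
Read '0': {q0} → {q0}.
Read '0': {q0} → {q0}.
Read '0': {q0} → {q0}.
Read '1': {q0} → {q5}.
The final set {q5} contains the accepting state q5.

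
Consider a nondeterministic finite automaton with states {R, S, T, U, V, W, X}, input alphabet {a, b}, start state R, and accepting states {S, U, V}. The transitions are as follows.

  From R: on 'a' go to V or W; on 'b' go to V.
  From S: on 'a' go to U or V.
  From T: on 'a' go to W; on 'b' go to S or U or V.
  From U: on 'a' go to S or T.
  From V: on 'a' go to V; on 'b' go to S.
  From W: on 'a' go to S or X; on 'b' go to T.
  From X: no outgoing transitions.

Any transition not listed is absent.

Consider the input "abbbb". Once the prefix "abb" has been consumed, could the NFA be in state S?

Start in {R}.
Read 'a': {R} → {V, W}.
Read 'b': {V, W} → {S, T}.
Read 'b': {S, T} → {S, U, V}.
State S is in {S, U, V}.

Yes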